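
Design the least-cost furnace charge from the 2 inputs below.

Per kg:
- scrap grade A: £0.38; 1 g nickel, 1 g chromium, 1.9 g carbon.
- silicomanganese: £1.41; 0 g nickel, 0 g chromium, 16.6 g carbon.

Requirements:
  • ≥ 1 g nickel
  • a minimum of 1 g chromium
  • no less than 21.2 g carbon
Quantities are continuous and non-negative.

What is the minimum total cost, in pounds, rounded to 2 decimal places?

£2.02

Let x1 = kg of scrap grade A, x2 = kg of silicomanganese.
Minimise 0.38x1 + 1.41x2 with:
  1x1 ≥ 1   (nickel)
  1x1 ≥ 1   (chromium)
  1.9x1 + 16.6x2 ≥ 21.2   (carbon)
  x1, x2 ≥ 0.
Both inputs are positive at the optimum. The nickel, chromium, carbon requirements are met with equality.
Solving gives x1 = 1, x2 = 1.163.
Objective = 0.38·1 + 1.41·1.163 = 2.0198.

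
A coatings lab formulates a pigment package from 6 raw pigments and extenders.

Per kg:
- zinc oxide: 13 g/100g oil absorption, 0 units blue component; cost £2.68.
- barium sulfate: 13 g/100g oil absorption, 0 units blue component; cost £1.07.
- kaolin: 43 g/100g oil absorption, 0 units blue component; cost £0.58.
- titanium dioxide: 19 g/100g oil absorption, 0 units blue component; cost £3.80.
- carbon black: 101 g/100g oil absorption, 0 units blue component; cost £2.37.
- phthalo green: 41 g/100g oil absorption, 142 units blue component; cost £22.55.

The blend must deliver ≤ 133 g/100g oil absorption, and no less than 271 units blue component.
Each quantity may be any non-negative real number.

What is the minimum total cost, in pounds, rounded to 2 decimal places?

Treat it as an LP. Let x1 = kg of zinc oxide, x2 = kg of barium sulfate, x3 = kg of kaolin, x4 = kg of titanium dioxide, x5 = kg of carbon black, x6 = kg of phthalo green.
Minimise 2.68x1 + 1.07x2 + 0.58x3 + 3.8x4 + 2.37x5 + 22.55x6 subject to:
  13x1 + 13x2 + 43x3 + 19x4 + 101x5 + 41x6 ≤ 133   (oil absorption)
  142x6 ≥ 271   (blue component)
  x1, x2, x3, x4, x5, x6 ≥ 0.
At the optimum only phthalo green is positive (zinc oxide, barium sulfate, kaolin, titanium dioxide, carbon black = 0). The blue component requirement is met with equality.
Solving gives x6 = 1.9085.
Cost = 22.55·1.9085 = 43.0367.

£43.04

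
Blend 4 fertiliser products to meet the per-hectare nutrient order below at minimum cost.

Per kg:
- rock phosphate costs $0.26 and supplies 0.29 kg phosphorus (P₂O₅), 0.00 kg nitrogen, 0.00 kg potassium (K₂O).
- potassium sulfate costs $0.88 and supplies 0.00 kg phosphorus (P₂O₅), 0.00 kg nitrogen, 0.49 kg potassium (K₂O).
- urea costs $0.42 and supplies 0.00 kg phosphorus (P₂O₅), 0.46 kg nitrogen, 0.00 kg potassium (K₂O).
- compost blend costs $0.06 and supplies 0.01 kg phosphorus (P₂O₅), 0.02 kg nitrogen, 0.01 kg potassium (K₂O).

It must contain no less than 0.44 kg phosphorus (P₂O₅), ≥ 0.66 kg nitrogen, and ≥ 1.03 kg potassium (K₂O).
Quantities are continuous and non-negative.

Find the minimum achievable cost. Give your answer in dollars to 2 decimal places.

$2.85

Let x1 = kg of rock phosphate, x2 = kg of potassium sulfate, x3 = kg of urea, x4 = kg of compost blend.
Minimize 0.26x1 + 0.88x2 + 0.42x3 + 0.06x4 s.t.:
  0.29x1 + 0.01x4 ≥ 0.44   (phosphorus (P₂O₅))
  0.46x3 + 0.02x4 ≥ 0.66   (nitrogen)
  0.49x2 + 0.01x4 ≥ 1.03   (potassium (K₂O))
  x1, x2, x3, x4 ≥ 0.
The minimum-cost mix takes nothing from compost blend — only rock phosphate, potassium sulfate, urea. Binding constraints: phosphorus (P₂O₅), nitrogen, potassium (K₂O).
Solving gives x1 = 1.517, x2 = 2.102, x3 = 1.435.
Hence cost = 0.26·1.517 + 0.88·2.102 + 0.42·1.435 = $2.8469.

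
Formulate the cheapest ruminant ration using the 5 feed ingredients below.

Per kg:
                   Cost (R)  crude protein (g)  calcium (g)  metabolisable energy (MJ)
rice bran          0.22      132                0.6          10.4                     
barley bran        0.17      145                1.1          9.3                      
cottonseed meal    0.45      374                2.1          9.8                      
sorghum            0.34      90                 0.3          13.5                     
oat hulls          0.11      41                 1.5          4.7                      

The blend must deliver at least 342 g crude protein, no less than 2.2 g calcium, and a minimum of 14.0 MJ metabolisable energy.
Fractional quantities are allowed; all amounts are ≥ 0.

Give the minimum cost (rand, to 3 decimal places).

Treat it as an LP. Let x1 = kg of rice bran, x2 = kg of barley bran, x3 = kg of cottonseed meal, x4 = kg of sorghum, x5 = kg of oat hulls.
Minimize 0.22x1 + 0.17x2 + 0.45x3 + 0.34x4 + 0.11x5 with:
  132x1 + 145x2 + 374x3 + 90x4 + 41x5 ≥ 342   (crude protein)
  0.6x1 + 1.1x2 + 2.1x3 + 0.3x4 + 1.5x5 ≥ 2.2   (calcium)
  10.4x1 + 9.3x2 + 9.8x3 + 13.5x4 + 4.7x5 ≥ 14   (metabolisable energy)
  x1, x2, x3, x4, x5 ≥ 0.
The cheapest feasible vertex uses only barley bran; rice bran, cottonseed meal, sorghum, oat hulls are not used. Binding constraint: crude protein.
So barley bran = 2.359 kg.
Cost = 0.17·2.359 = 0.40103.

R0.401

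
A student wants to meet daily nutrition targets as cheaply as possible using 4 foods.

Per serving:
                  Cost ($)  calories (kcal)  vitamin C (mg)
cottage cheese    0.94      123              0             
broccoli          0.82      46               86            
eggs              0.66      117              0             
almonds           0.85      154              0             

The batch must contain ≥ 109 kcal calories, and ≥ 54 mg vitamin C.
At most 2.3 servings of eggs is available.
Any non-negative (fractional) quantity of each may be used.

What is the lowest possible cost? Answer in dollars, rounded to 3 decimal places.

$0.957

Let x1 = servings of cottage cheese, x2 = servings of broccoli, x3 = servings of eggs, x4 = servings of almonds.
Minimise 0.94x1 + 0.82x2 + 0.66x3 + 0.85x4 with:
  123x1 + 46x2 + 117x3 + 154x4 ≥ 109   (calories)
  86x2 ≥ 54   (vitamin C)
  x3 ≤ 2.3
  x1, x2, x3, x4 ≥ 0.
The cheapest feasible vertex uses only broccoli, almonds; cottage cheese, eggs are not used. Binding constraints: calories and vitamin C.
Optimal quantities: broccoli = 0.6279 servings, almonds = 0.5202 servings.
Objective = 0.82·0.6279 + 0.85·0.5202 = 0.95705.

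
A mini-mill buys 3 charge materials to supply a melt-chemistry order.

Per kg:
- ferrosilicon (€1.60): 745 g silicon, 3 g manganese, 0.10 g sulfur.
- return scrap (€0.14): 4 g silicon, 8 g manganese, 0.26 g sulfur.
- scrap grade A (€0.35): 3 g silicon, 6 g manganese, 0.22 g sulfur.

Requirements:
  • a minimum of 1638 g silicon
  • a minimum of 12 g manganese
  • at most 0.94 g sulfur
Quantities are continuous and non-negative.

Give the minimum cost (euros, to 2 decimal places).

€3.61

This is a linear program. Let x1 = kg of ferrosilicon, x2 = kg of return scrap, x3 = kg of scrap grade A.
Minimise 1.6x1 + 0.14x2 + 0.35x3 s.t.:
  745x1 + 4x2 + 3x3 ≥ 1638   (silicon)
  3x1 + 8x2 + 6x3 ≥ 12   (manganese)
  0.1x1 + 0.26x2 + 0.22x3 ≤ 0.94   (sulfur)
  x1, x2, x3 ≥ 0.
The minimum-cost mix takes nothing from scrap grade A — only ferrosilicon, return scrap. There the silicon and manganese constraints are tight.
Optimal quantities: ferrosilicon = 2.195 kg, return scrap = 0.6769 kg.
Objective = 1.6·2.195 + 0.14·0.6769 = 3.6068.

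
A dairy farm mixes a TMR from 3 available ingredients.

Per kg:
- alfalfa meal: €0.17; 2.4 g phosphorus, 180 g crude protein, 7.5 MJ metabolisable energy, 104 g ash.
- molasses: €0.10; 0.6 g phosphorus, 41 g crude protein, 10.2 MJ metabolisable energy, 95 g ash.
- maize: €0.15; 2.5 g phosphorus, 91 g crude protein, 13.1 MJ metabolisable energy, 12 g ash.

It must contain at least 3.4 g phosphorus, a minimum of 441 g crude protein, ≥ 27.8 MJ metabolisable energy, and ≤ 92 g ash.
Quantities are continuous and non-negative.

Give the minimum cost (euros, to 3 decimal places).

Set it up as a linear program. Let x1 = kg of alfalfa meal, x2 = kg of molasses, x3 = kg of maize.
Minimise 0.17x1 + 0.1x2 + 0.15x3 s.t.:
  2.4x1 + 0.6x2 + 2.5x3 ≥ 3.4   (phosphorus)
  180x1 + 41x2 + 91x3 ≥ 441   (crude protein)
  7.5x1 + 10.2x2 + 13.1x3 ≥ 27.8   (metabolisable energy)
  104x1 + 95x2 + 12x3 ≤ 92   (ash)
  x1, x2, x3 ≥ 0.
The minimum-cost mix takes nothing from molasses — only alfalfa meal, maize. Binding constraints: crude protein and ash.
That vertex is x1 = 0.4217, x3 = 4.012.
Hence cost = 0.17·0.4217 + 0.15·4.012 = €0.67349.

€0.673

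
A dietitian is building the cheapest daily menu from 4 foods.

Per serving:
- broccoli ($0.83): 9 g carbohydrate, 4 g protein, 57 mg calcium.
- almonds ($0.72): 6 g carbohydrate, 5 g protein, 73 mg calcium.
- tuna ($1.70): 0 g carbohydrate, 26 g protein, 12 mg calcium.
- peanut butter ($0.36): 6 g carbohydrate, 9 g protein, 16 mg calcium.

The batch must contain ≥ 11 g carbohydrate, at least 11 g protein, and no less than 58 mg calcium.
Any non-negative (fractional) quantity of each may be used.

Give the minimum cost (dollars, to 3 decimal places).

$0.841

Treat it as an LP. Let x1 = servings of broccoli, x2 = servings of almonds, x3 = servings of tuna, x4 = servings of peanut butter.
min 0.83x1 + 0.72x2 + 1.7x3 + 0.36x4 with:
  9x1 + 6x2 + 6x4 ≥ 11   (carbohydrate)
  4x1 + 5x2 + 26x3 + 9x4 ≥ 11   (protein)
  57x1 + 73x2 + 12x3 + 16x4 ≥ 58   (calcium)
  x1, x2, x3, x4 ≥ 0.
At the optimum only almonds, peanut butter are positive (broccoli, tuna = 0). There the carbohydrate and calcium constraints are tight.
Solving gives x2 = 0.5029, x4 = 1.33.
Hence cost = 0.72·0.5029 + 0.36·1.33 = $0.84089.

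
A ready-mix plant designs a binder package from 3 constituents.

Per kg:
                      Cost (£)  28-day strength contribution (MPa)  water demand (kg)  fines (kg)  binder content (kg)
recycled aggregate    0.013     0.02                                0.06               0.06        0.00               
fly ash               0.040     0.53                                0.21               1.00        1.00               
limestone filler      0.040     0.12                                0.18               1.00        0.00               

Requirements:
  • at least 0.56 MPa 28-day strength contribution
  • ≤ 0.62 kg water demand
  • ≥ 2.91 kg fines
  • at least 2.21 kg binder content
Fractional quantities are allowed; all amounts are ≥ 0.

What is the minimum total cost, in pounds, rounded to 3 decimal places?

£0.116

Let x1 = kg of recycled aggregate, x2 = kg of fly ash, x3 = kg of limestone filler.
min 0.013x1 + 0.04x2 + 0.04x3 subject to:
  0.02x1 + 0.53x2 + 0.12x3 ≥ 0.56   (28-day strength contribution)
  0.06x1 + 0.21x2 + 0.18x3 ≤ 0.62   (water demand)
  0.06x1 + 1x2 + 1x3 ≥ 2.91   (fines)
  1x2 ≥ 2.21   (binder content)
  x1, x2, x3 ≥ 0.
The minimum-cost mix takes nothing from recycled aggregate, limestone filler — only fly ash. There the fines constraint is tight.
Solving gives x2 = 2.91.
Cost = 0.04·2.91 = 0.11640.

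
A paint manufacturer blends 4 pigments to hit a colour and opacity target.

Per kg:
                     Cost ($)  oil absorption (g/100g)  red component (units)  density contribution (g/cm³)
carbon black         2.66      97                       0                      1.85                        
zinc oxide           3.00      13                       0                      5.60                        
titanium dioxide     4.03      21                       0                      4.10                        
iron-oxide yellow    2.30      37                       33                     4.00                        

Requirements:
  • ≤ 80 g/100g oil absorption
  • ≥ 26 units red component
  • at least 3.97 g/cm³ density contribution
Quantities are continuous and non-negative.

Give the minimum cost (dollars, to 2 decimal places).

$2.25

Let x1 = kg of carbon black, x2 = kg of zinc oxide, x3 = kg of titanium dioxide, x4 = kg of iron-oxide yellow.
Minimize 2.66x1 + 3x2 + 4.03x3 + 2.3x4 s.t.:
  97x1 + 13x2 + 21x3 + 37x4 ≤ 80   (oil absorption)
  33x4 ≥ 26   (red component)
  1.85x1 + 5.6x2 + 4.1x3 + 4x4 ≥ 3.97   (density contribution)
  x1, x2, x3, x4 ≥ 0.
At the optimum only zinc oxide, iron-oxide yellow are positive (carbon black, titanium dioxide = 0). There the red component and density contribution constraints are tight.
Optimal quantities: zinc oxide = 0.1462 kg, iron-oxide yellow = 0.7879 kg.
Cost = 3·0.1462 + 2.3·0.7879 = 2.2508.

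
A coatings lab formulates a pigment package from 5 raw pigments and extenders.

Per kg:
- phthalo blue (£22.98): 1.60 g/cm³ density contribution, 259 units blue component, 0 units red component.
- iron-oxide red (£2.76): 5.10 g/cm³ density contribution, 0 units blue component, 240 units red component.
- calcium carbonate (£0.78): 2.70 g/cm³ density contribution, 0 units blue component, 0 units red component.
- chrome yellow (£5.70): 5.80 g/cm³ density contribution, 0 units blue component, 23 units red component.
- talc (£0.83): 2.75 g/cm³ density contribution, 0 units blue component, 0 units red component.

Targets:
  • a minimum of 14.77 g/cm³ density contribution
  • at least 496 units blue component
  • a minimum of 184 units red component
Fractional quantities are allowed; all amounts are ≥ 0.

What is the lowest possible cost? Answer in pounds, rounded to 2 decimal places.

£48.38

Treat it as an LP. Let x1 = kg of phthalo blue, x2 = kg of iron-oxide red, x3 = kg of calcium carbonate, x4 = kg of chrome yellow, x5 = kg of talc.
min 22.98x1 + 2.76x2 + 0.78x3 + 5.7x4 + 0.83x5 with:
  1.6x1 + 5.1x2 + 2.7x3 + 5.8x4 + 2.75x5 ≥ 14.77   (density contribution)
  259x1 ≥ 496   (blue component)
  240x2 + 23x4 ≥ 184   (red component)
  x1, x2, x3, x4, x5 ≥ 0.
The optimal basis is {phthalo blue, iron-oxide red, calcium carbonate}; chrome yellow, talc drop out. The density contribution, blue component, red component requirements are met with equality.
That vertex is x1 = 1.9151, x2 = 0.76667, x3 = 2.8874.
Hence cost = 22.98·1.9151 + 2.76·0.76667 + 0.78·2.8874 = £48.3772.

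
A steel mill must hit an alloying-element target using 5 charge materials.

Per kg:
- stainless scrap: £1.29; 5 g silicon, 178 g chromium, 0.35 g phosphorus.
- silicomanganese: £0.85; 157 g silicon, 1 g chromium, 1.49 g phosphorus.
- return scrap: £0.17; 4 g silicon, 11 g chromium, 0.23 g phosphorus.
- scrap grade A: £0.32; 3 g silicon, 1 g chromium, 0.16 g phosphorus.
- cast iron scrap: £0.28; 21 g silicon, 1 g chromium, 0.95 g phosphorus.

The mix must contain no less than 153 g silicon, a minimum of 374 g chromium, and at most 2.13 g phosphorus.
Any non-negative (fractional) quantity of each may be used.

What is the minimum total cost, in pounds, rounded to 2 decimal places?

£3.48

Let x1 = kg of stainless scrap, x2 = kg of silicomanganese, x3 = kg of return scrap, x4 = kg of scrap grade A, x5 = kg of cast iron scrap.
Minimise 1.29x1 + 0.85x2 + 0.17x3 + 0.32x4 + 0.28x5 subject to:
  5x1 + 157x2 + 4x3 + 3x4 + 21x5 ≥ 153   (silicon)
  178x1 + 1x2 + 11x3 + 1x4 + 1x5 ≥ 374   (chromium)
  0.35x1 + 1.49x2 + 0.23x3 + 0.16x4 + 0.95x5 ≤ 2.13   (phosphorus)
  x1, x2, x3, x4, x5 ≥ 0.
At the optimum only stainless scrap, silicomanganese are positive (return scrap, scrap grade A, cast iron scrap = 0). Binding constraints: silicon and chromium.
Optimal quantities: stainless scrap = 2.096 kg, silicomanganese = 0.9078 kg.
Total cost: 1.29·2.096 + 0.85·0.9078 = 3.4755.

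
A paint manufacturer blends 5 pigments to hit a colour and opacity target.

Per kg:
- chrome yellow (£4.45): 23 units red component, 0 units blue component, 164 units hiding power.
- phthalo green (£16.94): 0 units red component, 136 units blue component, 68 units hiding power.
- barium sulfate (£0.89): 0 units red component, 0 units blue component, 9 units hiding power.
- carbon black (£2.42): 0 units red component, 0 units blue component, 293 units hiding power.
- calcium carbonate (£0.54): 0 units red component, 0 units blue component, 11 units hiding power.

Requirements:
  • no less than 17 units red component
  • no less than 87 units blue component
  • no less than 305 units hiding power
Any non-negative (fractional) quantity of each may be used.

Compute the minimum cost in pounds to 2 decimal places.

£15.28

Treat it as an LP. Let x1 = kg of chrome yellow, x2 = kg of phthalo green, x3 = kg of barium sulfate, x4 = kg of carbon black, x5 = kg of calcium carbonate.
Minimize 4.45x1 + 16.94x2 + 0.89x3 + 2.42x4 + 0.54x5 s.t.:
  23x1 ≥ 17   (red component)
  136x2 ≥ 87   (blue component)
  164x1 + 68x2 + 9x3 + 293x4 + 11x5 ≥ 305   (hiding power)
  x1, x2, x3, x4, x5 ≥ 0.
The cheapest feasible vertex uses only chrome yellow, phthalo green, carbon black; barium sulfate, calcium carbonate are not used. There the red component, blue component, hiding power constraints are tight.
Optimal quantities: chrome yellow = 0.7391 kg, phthalo green = 0.6397 kg, carbon black = 0.4788 kg.
Hence cost = 4.45·0.7391 + 16.94·0.6397 + 2.42·0.4788 = £15.2842.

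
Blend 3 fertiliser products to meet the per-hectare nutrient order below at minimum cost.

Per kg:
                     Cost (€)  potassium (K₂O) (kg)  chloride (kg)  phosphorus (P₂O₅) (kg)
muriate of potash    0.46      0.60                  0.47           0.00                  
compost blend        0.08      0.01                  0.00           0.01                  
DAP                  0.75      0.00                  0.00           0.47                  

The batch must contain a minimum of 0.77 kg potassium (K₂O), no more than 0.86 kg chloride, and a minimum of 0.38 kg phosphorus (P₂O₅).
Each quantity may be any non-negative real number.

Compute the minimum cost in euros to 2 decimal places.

Let x1 = kg of muriate of potash, x2 = kg of compost blend, x3 = kg of DAP.
min 0.46x1 + 0.08x2 + 0.75x3 subject to:
  0.6x1 + 0.01x2 ≥ 0.77   (potassium (K₂O))
  0.47x1 ≤ 0.86   (chloride)
  0.01x2 + 0.47x3 ≥ 0.38   (phosphorus (P₂O₅))
  x1, x2, x3 ≥ 0.
At the optimum only muriate of potash, DAP are positive (compost blend = 0). There the potassium (K₂O) and phosphorus (P₂O₅) constraints are tight.
Solving gives x1 = 1.283, x3 = 0.8085.
Hence cost = 0.46·1.283 + 0.75·0.8085 = €1.1966.

€1.20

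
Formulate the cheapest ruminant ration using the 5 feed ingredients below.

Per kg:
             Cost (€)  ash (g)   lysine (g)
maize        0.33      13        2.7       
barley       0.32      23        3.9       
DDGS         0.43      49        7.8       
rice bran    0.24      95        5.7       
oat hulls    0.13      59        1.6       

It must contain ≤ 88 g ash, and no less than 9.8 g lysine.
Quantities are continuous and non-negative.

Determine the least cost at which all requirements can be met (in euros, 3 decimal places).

Let x1 = kg of maize, x2 = kg of barley, x3 = kg of DDGS, x4 = kg of rice bran, x5 = kg of oat hulls.
min 0.33x1 + 0.32x2 + 0.43x3 + 0.24x4 + 0.13x5 subject to:
  13x1 + 23x2 + 49x3 + 95x4 + 59x5 ≤ 88   (ash)
  2.7x1 + 3.9x2 + 7.8x3 + 5.7x4 + 1.6x5 ≥ 9.8   (lysine)
  x1, x2, x3, x4, x5 ≥ 0.
The cheapest feasible vertex uses only DDGS, rice bran; maize, barley, oat hulls are not used. The ash and lysine requirements are met with equality.
Optimal quantities: DDGS = 0.93 kg, rice bran = 0.4466 kg.
Objective = 0.43·0.93 + 0.24·0.4466 = 0.50708.

€0.507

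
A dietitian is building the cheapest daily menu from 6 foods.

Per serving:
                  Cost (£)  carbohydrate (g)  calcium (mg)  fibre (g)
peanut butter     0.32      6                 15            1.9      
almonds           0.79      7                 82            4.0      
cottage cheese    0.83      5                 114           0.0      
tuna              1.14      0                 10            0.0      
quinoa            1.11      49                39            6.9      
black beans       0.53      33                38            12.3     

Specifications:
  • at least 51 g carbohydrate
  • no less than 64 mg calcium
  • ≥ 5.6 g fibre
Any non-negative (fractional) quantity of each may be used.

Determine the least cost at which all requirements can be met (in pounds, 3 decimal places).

£0.856

This is a linear program. Let x1 = servings of peanut butter, x2 = servings of almonds, x3 = servings of cottage cheese, x4 = servings of tuna, x5 = servings of quinoa, x6 = servings of black beans.
min 0.32x1 + 0.79x2 + 0.83x3 + 1.14x4 + 1.11x5 + 0.53x6 with:
  6x1 + 7x2 + 5x3 + 49x5 + 33x6 ≥ 51   (carbohydrate)
  15x1 + 82x2 + 114x3 + 10x4 + 39x5 + 38x6 ≥ 64   (calcium)
  1.9x1 + 4x2 + 6.9x5 + 12.3x6 ≥ 5.6   (fibre)
  x1, x2, x3, x4, x5, x6 ≥ 0.
The cheapest feasible vertex uses only cottage cheese, black beans; peanut butter, almonds, tuna, quinoa are not used. Binding constraints: carbohydrate and calcium.
So cottage cheese = 0.04871 servings, black beans = 1.538 servings.
Hence cost = 0.83·0.04871 + 0.53·1.538 = £0.85557.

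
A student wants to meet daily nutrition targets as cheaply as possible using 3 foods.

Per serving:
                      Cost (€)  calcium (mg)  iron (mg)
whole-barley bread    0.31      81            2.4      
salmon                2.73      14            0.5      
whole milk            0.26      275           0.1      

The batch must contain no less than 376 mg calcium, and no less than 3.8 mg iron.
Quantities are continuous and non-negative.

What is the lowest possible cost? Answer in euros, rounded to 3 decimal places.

Let x1 = servings of whole-barley bread, x2 = servings of salmon, x3 = servings of whole milk.
Minimise 0.31x1 + 2.73x2 + 0.26x3 s.t.:
  81x1 + 14x2 + 275x3 ≥ 376   (calcium)
  2.4x1 + 0.5x2 + 0.1x3 ≥ 3.8   (iron)
  x1, x2, x3 ≥ 0.
The optimal basis is {whole-barley bread, whole milk}; salmon drops out. There the calcium and iron constraints are tight.
Optimal quantities: whole-barley bread = 1.545 servings, whole milk = 0.9121 servings.
Cost = 0.31·1.545 + 0.26·0.9121 = 0.71610.

€0.716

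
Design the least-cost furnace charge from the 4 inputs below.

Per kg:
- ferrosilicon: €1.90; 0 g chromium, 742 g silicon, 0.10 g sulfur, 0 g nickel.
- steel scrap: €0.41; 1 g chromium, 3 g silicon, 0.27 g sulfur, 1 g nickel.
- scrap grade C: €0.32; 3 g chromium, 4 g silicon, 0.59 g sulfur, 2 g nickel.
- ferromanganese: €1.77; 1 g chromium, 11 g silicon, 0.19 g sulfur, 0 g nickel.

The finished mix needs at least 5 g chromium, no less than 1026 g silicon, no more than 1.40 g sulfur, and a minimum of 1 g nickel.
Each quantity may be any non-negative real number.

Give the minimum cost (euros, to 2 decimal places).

€3.14

Let x1 = kg of ferrosilicon, x2 = kg of steel scrap, x3 = kg of scrap grade C, x4 = kg of ferromanganese.
Minimize 1.9x1 + 0.41x2 + 0.32x3 + 1.77x4 with:
  1x2 + 3x3 + 1x4 ≥ 5   (chromium)
  742x1 + 3x2 + 4x3 + 11x4 ≥ 1026   (silicon)
  0.1x1 + 0.27x2 + 0.59x3 + 0.19x4 ≤ 1.4   (sulfur)
  1x2 + 2x3 ≥ 1   (nickel)
  x1, x2, x3, x4 ≥ 0.
The cheapest feasible vertex uses only ferrosilicon, scrap grade C; steel scrap, ferromanganese are not used. There the chromium and silicon constraints are tight.
Solving gives x1 = 1.374, x3 = 1.667.
Objective = 1.9·1.374 + 0.32·1.667 = 3.1440.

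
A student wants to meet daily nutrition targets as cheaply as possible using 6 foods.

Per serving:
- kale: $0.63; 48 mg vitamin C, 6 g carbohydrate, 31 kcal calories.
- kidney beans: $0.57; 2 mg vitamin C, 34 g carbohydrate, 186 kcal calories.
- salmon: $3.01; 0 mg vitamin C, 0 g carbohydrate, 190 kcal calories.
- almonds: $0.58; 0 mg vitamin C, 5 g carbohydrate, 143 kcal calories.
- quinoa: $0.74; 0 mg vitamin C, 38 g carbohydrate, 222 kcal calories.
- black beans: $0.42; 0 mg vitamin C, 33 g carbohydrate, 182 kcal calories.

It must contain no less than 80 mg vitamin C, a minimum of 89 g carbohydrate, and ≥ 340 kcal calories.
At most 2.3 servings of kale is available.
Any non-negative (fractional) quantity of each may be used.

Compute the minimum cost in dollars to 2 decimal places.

$2.06

Let x1 = servings of kale, x2 = servings of kidney beans, x3 = servings of salmon, x4 = servings of almonds, x5 = servings of quinoa, x6 = servings of black beans.
Minimise 0.63x1 + 0.57x2 + 3.01x3 + 0.58x4 + 0.74x5 + 0.42x6 with:
  48x1 + 2x2 ≥ 80   (vitamin C)
  6x1 + 34x2 + 5x4 + 38x5 + 33x6 ≥ 89   (carbohydrate)
  31x1 + 186x2 + 190x3 + 143x4 + 222x5 + 182x6 ≥ 340   (calories)
  x1 ≤ 2.3
  x1, x2, x3, x4, x5, x6 ≥ 0.
The optimal basis is {kale, black beans}; kidney beans, salmon, almonds, quinoa drop out. Binding constraints: vitamin C and carbohydrate.
Solving gives x1 = 1.667, x6 = 2.394.
Total cost: 0.63·1.667 + 0.42·2.394 = 2.0557.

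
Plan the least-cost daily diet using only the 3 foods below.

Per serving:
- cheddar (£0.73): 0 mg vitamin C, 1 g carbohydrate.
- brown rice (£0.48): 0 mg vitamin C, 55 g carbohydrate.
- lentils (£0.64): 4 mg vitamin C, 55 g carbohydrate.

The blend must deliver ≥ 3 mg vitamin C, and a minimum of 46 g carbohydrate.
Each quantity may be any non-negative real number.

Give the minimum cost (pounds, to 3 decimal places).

£0.521

This is a linear program. Let x1 = servings of cheddar, x2 = servings of brown rice, x3 = servings of lentils.
Minimise 0.73x1 + 0.48x2 + 0.64x3 subject to:
  4x3 ≥ 3   (vitamin C)
  1x1 + 55x2 + 55x3 ≥ 46   (carbohydrate)
  x1, x2, x3 ≥ 0.
The optimal basis is {brown rice, lentils}; cheddar drops out. The vitamin C and carbohydrate requirements are met with equality.
Solving gives x2 = 0.08636, x3 = 0.75.
Hence cost = 0.48·0.08636 + 0.64·0.75 = £0.52145.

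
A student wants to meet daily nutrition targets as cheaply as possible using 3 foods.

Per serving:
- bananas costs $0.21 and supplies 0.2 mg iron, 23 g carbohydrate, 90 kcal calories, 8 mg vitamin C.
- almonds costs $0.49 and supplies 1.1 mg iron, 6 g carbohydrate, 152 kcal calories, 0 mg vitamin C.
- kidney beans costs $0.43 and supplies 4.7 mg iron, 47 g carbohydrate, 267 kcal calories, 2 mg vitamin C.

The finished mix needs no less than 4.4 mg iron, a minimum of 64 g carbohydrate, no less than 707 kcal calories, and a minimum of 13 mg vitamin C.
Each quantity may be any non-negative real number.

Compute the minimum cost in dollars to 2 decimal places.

This is a linear program. Let x1 = servings of bananas, x2 = servings of almonds, x3 = servings of kidney beans.
Minimize 0.21x1 + 0.49x2 + 0.43x3 subject to:
  0.2x1 + 1.1x2 + 4.7x3 ≥ 4.4   (iron)
  23x1 + 6x2 + 47x3 ≥ 64   (carbohydrate)
  90x1 + 152x2 + 267x3 ≥ 707   (calories)
  8x1 + 2x3 ≥ 13   (vitamin C)
  x1, x2, x3 ≥ 0.
The minimum-cost mix takes nothing from almonds — only bananas, kidney beans. There the calories and vitamin C constraints are tight.
That vertex is x1 = 1.052, x3 = 2.293.
Objective = 0.21·1.052 + 0.43·2.293 = 1.2069.

$1.21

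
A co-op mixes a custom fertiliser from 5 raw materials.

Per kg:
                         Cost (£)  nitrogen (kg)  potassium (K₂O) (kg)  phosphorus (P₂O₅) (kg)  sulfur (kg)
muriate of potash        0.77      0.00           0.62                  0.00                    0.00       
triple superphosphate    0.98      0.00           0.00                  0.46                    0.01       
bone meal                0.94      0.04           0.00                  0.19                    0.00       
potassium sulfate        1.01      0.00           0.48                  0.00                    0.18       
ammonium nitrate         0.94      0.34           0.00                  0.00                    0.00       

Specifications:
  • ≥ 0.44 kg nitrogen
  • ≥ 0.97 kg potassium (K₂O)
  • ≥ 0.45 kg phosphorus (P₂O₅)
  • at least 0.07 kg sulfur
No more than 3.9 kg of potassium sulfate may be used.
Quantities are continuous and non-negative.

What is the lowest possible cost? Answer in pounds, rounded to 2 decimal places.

Let x1 = kg of muriate of potash, x2 = kg of triple superphosphate, x3 = kg of bone meal, x4 = kg of potassium sulfate, x5 = kg of ammonium nitrate.
Minimise 0.77x1 + 0.98x2 + 0.94x3 + 1.01x4 + 0.94x5 with:
  0.04x3 + 0.34x5 ≥ 0.44   (nitrogen)
  0.62x1 + 0.48x4 ≥ 0.97   (potassium (K₂O))
  0.46x2 + 0.19x3 ≥ 0.45   (phosphorus (P₂O₅))
  0.01x2 + 0.18x4 ≥ 0.07   (sulfur)
  x4 ≤ 3.9
  x1, x2, x3, x4, x5 ≥ 0.
The optimal basis is {muriate of potash, triple superphosphate, potassium sulfate, ammonium nitrate}; bone meal drops out. There the nitrogen, potassium (K₂O), phosphorus (P₂O₅), sulfur constraints are tight.
Optimal quantities: muriate of potash = 1.306 kg, triple superphosphate = 0.9783 kg, potassium sulfate = 0.3345 kg, ammonium nitrate = 1.294 kg.
Hence cost = 0.77·1.306 + 0.98·0.9783 + 1.01·0.3345 + 0.94·1.294 = £3.5186.

£3.52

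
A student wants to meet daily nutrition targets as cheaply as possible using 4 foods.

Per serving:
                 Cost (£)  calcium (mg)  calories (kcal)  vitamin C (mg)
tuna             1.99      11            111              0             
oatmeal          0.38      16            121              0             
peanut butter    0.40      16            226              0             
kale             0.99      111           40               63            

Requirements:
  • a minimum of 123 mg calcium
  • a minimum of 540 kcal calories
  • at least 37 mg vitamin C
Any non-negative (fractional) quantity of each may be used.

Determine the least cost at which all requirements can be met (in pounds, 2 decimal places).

Let x1 = servings of tuna, x2 = servings of oatmeal, x3 = servings of peanut butter, x4 = servings of kale.
min 1.99x1 + 0.38x2 + 0.4x3 + 0.99x4 subject to:
  11x1 + 16x2 + 16x3 + 111x4 ≥ 123   (calcium)
  111x1 + 121x2 + 226x3 + 40x4 ≥ 540   (calories)
  63x4 ≥ 37   (vitamin C)
  x1, x2, x3, x4 ≥ 0.
The optimal basis is {peanut butter, kale}; tuna, oatmeal drop out. The calcium and calories requirements are met with equality.
That vertex is x3 = 2.251, x4 = 0.7837.
Objective = 0.4·2.251 + 0.99·0.7837 = 1.6763.

£1.68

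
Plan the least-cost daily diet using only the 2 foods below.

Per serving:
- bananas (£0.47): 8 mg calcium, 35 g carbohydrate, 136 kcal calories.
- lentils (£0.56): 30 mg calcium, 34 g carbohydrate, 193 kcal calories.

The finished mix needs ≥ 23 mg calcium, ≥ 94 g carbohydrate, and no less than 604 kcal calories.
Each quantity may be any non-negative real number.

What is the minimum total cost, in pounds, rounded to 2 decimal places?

Treat it as an LP. Let x1 = servings of bananas, x2 = servings of lentils.
min 0.47x1 + 0.56x2 with:
  8x1 + 30x2 ≥ 23   (calcium)
  35x1 + 34x2 ≥ 94   (carbohydrate)
  136x1 + 193x2 ≥ 604   (calories)
  x1, x2 ≥ 0.
At the optimum only lentils is positive (bananas = 0). The calories requirement is met with equality.
Solving gives x2 = 3.13.
Cost = 0.56·3.13 = 1.7528.

£1.75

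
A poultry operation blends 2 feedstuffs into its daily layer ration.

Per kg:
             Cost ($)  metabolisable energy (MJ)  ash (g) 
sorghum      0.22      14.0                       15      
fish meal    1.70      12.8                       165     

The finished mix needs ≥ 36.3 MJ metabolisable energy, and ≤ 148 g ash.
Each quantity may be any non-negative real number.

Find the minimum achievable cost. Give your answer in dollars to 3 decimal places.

$0.570

Treat it as an LP. Let x1 = kg of sorghum, x2 = kg of fish meal.
min 0.22x1 + 1.7x2 s.t.:
  14x1 + 12.8x2 ≥ 36.3   (metabolisable energy)
  15x1 + 165x2 ≤ 148   (ash)
  x1, x2 ≥ 0.
The cheapest feasible vertex uses only sorghum; fish meal is not used. Binding constraint: metabolisable energy.
That vertex is x1 = 2.593.
Cost = 0.22·2.593 = 0.57046.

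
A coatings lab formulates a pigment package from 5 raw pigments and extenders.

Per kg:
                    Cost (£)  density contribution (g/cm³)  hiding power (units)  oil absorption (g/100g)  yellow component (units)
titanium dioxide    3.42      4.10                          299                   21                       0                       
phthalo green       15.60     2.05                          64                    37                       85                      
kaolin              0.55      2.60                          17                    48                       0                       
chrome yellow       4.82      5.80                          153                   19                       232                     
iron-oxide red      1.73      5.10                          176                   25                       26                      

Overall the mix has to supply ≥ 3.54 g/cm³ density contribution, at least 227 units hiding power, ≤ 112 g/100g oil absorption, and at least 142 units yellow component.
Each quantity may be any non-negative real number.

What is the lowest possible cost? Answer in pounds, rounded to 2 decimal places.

£3.95

This is a linear program. Let x1 = kg of titanium dioxide, x2 = kg of phthalo green, x3 = kg of kaolin, x4 = kg of chrome yellow, x5 = kg of iron-oxide red.
Minimize 3.42x1 + 15.6x2 + 0.55x3 + 4.82x4 + 1.73x5 with:
  4.1x1 + 2.05x2 + 2.6x3 + 5.8x4 + 5.1x5 ≥ 3.54   (density contribution)
  299x1 + 64x2 + 17x3 + 153x4 + 176x5 ≥ 227   (hiding power)
  21x1 + 37x2 + 48x3 + 19x4 + 25x5 ≤ 112   (oil absorption)
  85x2 + 232x4 + 26x5 ≥ 142   (yellow component)
  x1, x2, x3, x4, x5 ≥ 0.
The optimal basis is {chrome yellow, iron-oxide red}; titanium dioxide, phthalo green, kaolin drop out. The hiding power and yellow component requirements are met with equality.
That vertex is x4 = 0.518, x5 = 0.8395.
Objective = 4.82·0.518 + 1.73·0.8395 = 3.9491.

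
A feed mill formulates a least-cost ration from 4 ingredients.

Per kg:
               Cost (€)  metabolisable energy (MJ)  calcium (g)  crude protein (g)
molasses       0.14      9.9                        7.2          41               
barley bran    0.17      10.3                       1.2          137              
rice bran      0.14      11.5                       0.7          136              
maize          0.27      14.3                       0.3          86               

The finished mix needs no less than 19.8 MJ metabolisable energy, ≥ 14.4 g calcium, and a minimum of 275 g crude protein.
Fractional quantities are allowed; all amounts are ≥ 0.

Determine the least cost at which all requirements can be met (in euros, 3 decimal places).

Treat it as an LP. Let x1 = kg of molasses, x2 = kg of barley bran, x3 = kg of rice bran, x4 = kg of maize.
Minimize 0.14x1 + 0.17x2 + 0.14x3 + 0.27x4 subject to:
  9.9x1 + 10.3x2 + 11.5x3 + 14.3x4 ≥ 19.8   (metabolisable energy)
  7.2x1 + 1.2x2 + 0.7x3 + 0.3x4 ≥ 14.4   (calcium)
  41x1 + 137x2 + 136x3 + 86x4 ≥ 275   (crude protein)
  x1, x2, x3, x4 ≥ 0.
The minimum-cost mix takes nothing from barley bran, maize — only molasses, rice bran. Binding constraints: calcium and crude protein.
Solving gives x1 = 1.858, x3 = 1.462.
Total cost: 0.14·1.858 + 0.14·1.462 = 0.46480.

€0.465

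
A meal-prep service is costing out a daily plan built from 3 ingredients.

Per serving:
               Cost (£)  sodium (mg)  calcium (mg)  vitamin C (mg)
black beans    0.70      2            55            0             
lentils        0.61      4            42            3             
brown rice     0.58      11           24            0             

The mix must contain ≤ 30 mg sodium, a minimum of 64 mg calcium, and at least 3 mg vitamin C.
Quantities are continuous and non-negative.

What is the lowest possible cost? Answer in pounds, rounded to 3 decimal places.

£0.890

Treat it as an LP. Let x1 = servings of black beans, x2 = servings of lentils, x3 = servings of brown rice.
min 0.7x1 + 0.61x2 + 0.58x3 s.t.:
  2x1 + 4x2 + 11x3 ≤ 30   (sodium)
  55x1 + 42x2 + 24x3 ≥ 64   (calcium)
  3x2 ≥ 3   (vitamin C)
  x1, x2, x3 ≥ 0.
The minimum-cost mix takes nothing from brown rice — only black beans, lentils. Binding constraints: calcium and vitamin C.
Optimal quantities: black beans = 0.4 servings, lentils = 1 serving.
Total cost: 0.7·0.4 + 0.61·1 = 0.89000.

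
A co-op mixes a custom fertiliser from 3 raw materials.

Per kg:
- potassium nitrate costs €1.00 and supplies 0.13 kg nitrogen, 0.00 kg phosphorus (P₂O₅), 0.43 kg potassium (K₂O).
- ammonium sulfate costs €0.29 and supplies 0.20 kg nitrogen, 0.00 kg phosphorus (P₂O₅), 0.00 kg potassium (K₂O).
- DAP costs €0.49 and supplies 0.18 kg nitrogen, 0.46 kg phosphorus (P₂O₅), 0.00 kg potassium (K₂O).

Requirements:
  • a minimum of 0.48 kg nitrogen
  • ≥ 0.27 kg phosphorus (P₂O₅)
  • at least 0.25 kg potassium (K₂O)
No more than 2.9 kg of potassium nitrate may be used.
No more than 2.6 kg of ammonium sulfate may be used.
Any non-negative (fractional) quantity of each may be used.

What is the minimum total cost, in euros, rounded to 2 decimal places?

€1.30

This is a linear program. Let x1 = kg of potassium nitrate, x2 = kg of ammonium sulfate, x3 = kg of DAP.
min 1x1 + 0.29x2 + 0.49x3 with:
  0.13x1 + 0.2x2 + 0.18x3 ≥ 0.48   (nitrogen)
  0.46x3 ≥ 0.27   (phosphorus (P₂O₅))
  0.43x1 ≥ 0.25   (potassium (K₂O))
  x1 ≤ 2.9
  x2 ≤ 2.6
  x1, x2, x3 ≥ 0.
All 3 inputs are positive at the optimum. Binding constraints: nitrogen, phosphorus (P₂O₅), potassium (K₂O).
Solving gives x1 = 0.5814, x2 = 1.494, x3 = 0.587.
Objective = 1·0.5814 + 0.29·1.494 + 0.49·0.587 = 1.3023.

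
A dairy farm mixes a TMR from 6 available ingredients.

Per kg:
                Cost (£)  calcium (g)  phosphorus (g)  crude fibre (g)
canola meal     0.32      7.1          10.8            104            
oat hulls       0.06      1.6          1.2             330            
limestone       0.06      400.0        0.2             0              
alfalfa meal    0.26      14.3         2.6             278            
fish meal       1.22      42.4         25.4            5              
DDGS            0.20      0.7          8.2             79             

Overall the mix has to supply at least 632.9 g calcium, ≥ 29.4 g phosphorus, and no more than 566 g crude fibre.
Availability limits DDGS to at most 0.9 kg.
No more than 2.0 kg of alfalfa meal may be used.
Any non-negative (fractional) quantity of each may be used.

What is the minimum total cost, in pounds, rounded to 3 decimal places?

£0.916

Treat it as an LP. Let x1 = kg of canola meal, x2 = kg of oat hulls, x3 = kg of limestone, x4 = kg of alfalfa meal, x5 = kg of fish meal, x6 = kg of DDGS.
min 0.32x1 + 0.06x2 + 0.06x3 + 0.26x4 + 1.22x5 + 0.2x6 subject to:
  7.1x1 + 1.6x2 + 400x3 + 14.3x4 + 42.4x5 + 0.7x6 ≥ 632.9   (calcium)
  10.8x1 + 1.2x2 + 0.2x3 + 2.6x4 + 25.4x5 + 8.2x6 ≥ 29.4   (phosphorus)
  104x1 + 330x2 + 278x4 + 5x5 + 79x6 ≤ 566   (crude fibre)
  x6 ≤ 0.9
  x4 ≤ 2
  x1, x2, x3, x4, x5, x6 ≥ 0.
The minimum-cost mix takes nothing from oat hulls, alfalfa meal, fish meal — only canola meal, limestone, DDGS. There the calcium, phosphorus, the DDGS cap constraints are tight.
Solving gives x1 = 2.01, x3 = 1.545, x6 = 0.9.
Cost = 0.32·2.01 + 0.06·1.545 + 0.2·0.9 = 0.91590.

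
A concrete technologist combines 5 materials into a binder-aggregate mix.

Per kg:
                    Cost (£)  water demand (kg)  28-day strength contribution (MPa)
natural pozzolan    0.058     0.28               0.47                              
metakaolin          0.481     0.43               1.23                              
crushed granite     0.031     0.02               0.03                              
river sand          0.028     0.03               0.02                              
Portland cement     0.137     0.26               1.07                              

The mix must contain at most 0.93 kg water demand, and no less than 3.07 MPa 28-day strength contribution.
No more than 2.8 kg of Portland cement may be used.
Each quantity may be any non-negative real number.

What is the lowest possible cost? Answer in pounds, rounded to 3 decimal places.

£0.391

Let x1 = kg of natural pozzolan, x2 = kg of metakaolin, x3 = kg of crushed granite, x4 = kg of river sand, x5 = kg of Portland cement.
Minimise 0.058x1 + 0.481x2 + 0.031x3 + 0.028x4 + 0.137x5 s.t.:
  0.28x1 + 0.43x2 + 0.02x3 + 0.03x4 + 0.26x5 ≤ 0.93   (water demand)
  0.47x1 + 1.23x2 + 0.03x3 + 0.02x4 + 1.07x5 ≥ 3.07   (28-day strength contribution)
  x5 ≤ 2.8
  x1, x2, x3, x4, x5 ≥ 0.
The cheapest feasible vertex uses only natural pozzolan, Portland cement; metakaolin, crushed granite, river sand are not used. There the water demand and 28-day strength contribution constraints are tight.
Optimal quantities: natural pozzolan = 1.11 kg, Portland cement = 2.382 kg.
Objective = 0.058·1.11 + 0.137·2.382 = 0.39071.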